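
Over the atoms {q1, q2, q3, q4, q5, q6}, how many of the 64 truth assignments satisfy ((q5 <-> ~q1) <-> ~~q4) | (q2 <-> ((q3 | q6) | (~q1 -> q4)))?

Initial set: {T (((q5 <-> ~q1) <-> ~~q4) | (q2 <-> ((q3 | q6) | (~q1 -> q4))))}.
T (((q5 <-> ~q1) <-> ~~q4) | (q2 <-> ((q3 | q6) | (~q1 -> q4)))): β-rule — branch into T ((q5 <-> ~q1) <-> ~~q4)  //  T (q2 <-> ((q3 | q6) | (~q1 -> q4))).
  branch 1 (add T ((q5 <-> ~q1) <-> ~~q4)):
    T ((q5 <-> ~q1) <-> ~~q4): β-rule — branch into T (q5 <-> ~q1), T ~~q4  //  F (q5 <-> ~q1), F ~~q4.
      branch 1.1 (add T (q5 <-> ~q1), T ~~q4):
        T ~~q4: drop double negation, giving T q4.
        T (q5 <-> ~q1): β-rule — branch into T q5, T ~q1  //  F q5, F ~q1.
          branch 1.1.1 (add T q5, T ~q1):
            ○ open, literals {q1=F, q4=T, q5=T}.
          branch 1.1.2 (add F q5, F ~q1):
            ○ open, literals {q1=T, q4=T, q5=F}.
      branch 1.2 (add F (q5 <-> ~q1), F ~~q4):
        F ~~q4: drop double negation, giving F q4.
        F (q5 <-> ~q1): β-rule — branch into T q5, F ~q1  //  F q5, T ~q1.
          branch 1.2.1 (add T q5, F ~q1):
            ○ open, literals {q1=T, q4=F, q5=T}.
          branch 1.2.2 (add F q5, T ~q1):
            ○ open, literals {q1=F, q4=F, q5=F}.
  branch 2 (add T (q2 <-> ((q3 | q6) | (~q1 -> q4)))):
    T (q2 <-> ((q3 | q6) | (~q1 -> q4))): β-rule — branch into T q2, T ((q3 | q6) | (~q1 -> q4))  //  F q2, F ((q3 | q6) | (~q1 -> q4)).
      branch 2.1 (add T q2, T ((q3 | q6) | (~q1 -> q4))):
        T ((q3 | q6) | (~q1 -> q4)): β-rule — branch into T (q3 | q6)  //  T (~q1 -> q4).
          branch 2.1.1 (add T (q3 | q6)):
            T (q3 | q6): β-rule — branch into T q3  //  T q6.
              branch 2.1.1.1 (add T q3):
                ○ open, literals {q2=T, q3=T}.
              branch 2.1.1.2 (add T q6):
                ○ open, literals {q2=T, q6=T}.
          branch 2.1.2 (add T (~q1 -> q4)):
            T (~q1 -> q4): β-rule — branch into F ~q1  //  T q4.
              branch 2.1.2.1 (add F ~q1):
                ○ open, literals {q1=T, q2=T}.
              branch 2.1.2.2 (add T q4):
                ○ open, literals {q2=T, q4=T}.
      branch 2.2 (add F q2, F ((q3 | q6) | (~q1 -> q4))):
        F ((q3 | q6) | (~q1 -> q4)): α-rule — add F (q3 | q6), F (~q1 -> q4).
        F (q3 | q6): α-rule — add F q3, F q6.
        F (~q1 -> q4): α-rule — add T ~q1, F q4.
        ○ open, literals {q1=F, q2=F, q3=F, q4=F, q6=F}.
0 branches closed, 9 open.
Each open branch fixes some atoms; the unmentioned ones are free. Counting distinct full assignments: branch {q1=F, q4=T, q5=T} (q2, q3, q6) contributes 8 new; branch {q1=T, q4=T, q5=F} (q2, q3, q6) contributes 8 new; branch {q1=T, q4=F, q5=T} (q2, q3, q6) contributes 8 new; branch {q1=F, q4=F, q5=F} (q2, q3, q6) contributes 8 new; branch {q2=T, q3=T} (q1, q4, q5, q6) contributes 8 new; branch {q2=T, q6=T} (q1, q3, q4, q5) contributes 4 new; branch {q1=T, q2=T} (q3, q4, q5, q6) contributes 2 new; branch {q2=T, q4=T} (q1, q3, q5, q6) contributes 1 new; branch {q1=F, q2=F, q3=F, q4=F, q6=F} (q5) contributes 1 new. Total: 48.

48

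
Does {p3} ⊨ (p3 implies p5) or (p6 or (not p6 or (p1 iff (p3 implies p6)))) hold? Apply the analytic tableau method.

Initial set: {T p3; F ((p3 implies p5) or (p6 or (not p6 or (p1 iff (p3 implies p6)))))}.
F ((p3 implies p5) or (p6 or (not p6 or (p1 iff (p3 implies p6))))): α-rule — add F (p3 implies p5), F (p6 or (not p6 or (p1 iff (p3 implies p6)))).
F (p3 implies p5): α-rule — add T p3, F p5.
F (p6 or (not p6 or (p1 iff (p3 implies p6)))): α-rule — add F p6, F (not p6 or (p1 iff (p3 implies p6))).
F (not p6 or (p1 iff (p3 implies p6))): α-rule — add F not p6, F (p1 iff (p3 implies p6)).
× closes — contains both p6 and not p6.
All 1 branch closes.
Every branch closed, so the premises entail the conclusion.

Yes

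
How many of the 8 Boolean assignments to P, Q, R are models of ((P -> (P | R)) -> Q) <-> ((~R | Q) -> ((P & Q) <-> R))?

2

Initial set: {(((P -> (P | R)) -> Q) <-> ((~R | Q) -> ((P & Q) <-> R)))}.
(((P -> (P | R)) -> Q) <-> ((~R | Q) -> ((P & Q) <-> R))): β-rule — branch into ((P -> (P | R)) -> Q), ((~R | Q) -> ((P & Q) <-> R))  //  ~((P -> (P | R)) -> Q), ~((~R | Q) -> ((P & Q) <-> R)).
  branch 1 (add ((P -> (P | R)) -> Q), ((~R | Q) -> ((P & Q) <-> R))):
    ((P -> (P | R)) -> Q): β-rule — branch into ~(P -> (P | R))  //  Q.
      branch 1.1 (add ~(P -> (P | R))):
        ~(P -> (P | R)): α-rule — add P, ~(P | R).
        ~(P | R): α-rule — add ~P, ~R.
        × closes — contains both P and ~P.
      branch 1.2 (add Q):
        ((~R | Q) -> ((P & Q) <-> R)): β-rule — branch into ~(~R | Q)  //  ((P & Q) <-> R).
          branch 1.2.1 (add ~(~R | Q)):
            ~(~R | Q): α-rule — add ~~R, ~Q.
            × closes — contains both Q and ~Q.
          branch 1.2.2 (add ((P & Q) <-> R)):
            ((P & Q) <-> R): β-rule — branch into (P & Q), R  //  ~(P & Q), ~R.
              branch 1.2.2.1 (add (P & Q), R):
                (P & Q): α-rule — add P, Q.
                ○ open, literals {P=true, Q=true, R=true}.
              branch 1.2.2.2 (add ~(P & Q), ~R):
                ~(P & Q): β-rule — branch into ~P  //  ~Q.
                  branch 1.2.2.2.1 (add ~P):
                    ○ open, literals {P=false, Q=true, R=false}.
                  branch 1.2.2.2.2 (add ~Q):
                    × closes — contains both Q and ~Q.
  branch 2 (add ~((P -> (P | R)) -> Q), ~((~R | Q) -> ((P & Q) <-> R))):
    ~((P -> (P | R)) -> Q): α-rule — add (P -> (P | R)), ~Q.
    ~((~R | Q) -> ((P & Q) <-> R)): α-rule — add (~R | Q), ~((P & Q) <-> R).
    (P -> (P | R)): β-rule — branch into ~P  //  (P | R).
      branch 2.1 (add ~P):
        (~R | Q): β-rule — branch into ~R  //  Q.
          branch 2.1.1 (add ~R):
            ~((P & Q) <-> R): β-rule — branch into (P & Q), ~R  //  ~(P & Q), R.
              branch 2.1.1.1 (add (P & Q), ~R):
                (P & Q): α-rule — add P, Q.
                × closes — contains both P and ~P.
              branch 2.1.1.2 (add ~(P & Q), R):
                × closes — contains both R and ~R.
          branch 2.1.2 (add Q):
            × closes — contains both Q and ~Q.
      branch 2.2 (add (P | R)):
        (~R | Q): β-rule — branch into ~R  //  Q.
          branch 2.2.1 (add ~R):
            ~((P & Q) <-> R): β-rule — branch into (P & Q), ~R  //  ~(P & Q), R.
              branch 2.2.1.1 (add (P & Q), ~R):
                (P & Q): α-rule — add P, Q.
                × closes — contains both Q and ~Q.
              branch 2.2.1.2 (add ~(P & Q), R):
                × closes — contains both R and ~R.
          branch 2.2.2 (add Q):
            × closes — contains both Q and ~Q.
9 branches closed, 2 open.
Each open branch fixes some atoms; the unmentioned ones are free. Counting distinct full assignments: branch {P=true, Q=true, R=true} (none free) contributes 1 new; branch {P=false, Q=true, R=false} (none free) contributes 1 new. Total: 2.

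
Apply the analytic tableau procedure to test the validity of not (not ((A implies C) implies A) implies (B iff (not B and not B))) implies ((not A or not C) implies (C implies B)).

Assume the negation and expand:
Initial set: {F (not (not ((A implies C) implies A) implies (B iff (not B and not B))) implies ((not A or not C) implies (C implies B)))}.
F (not (not ((A implies C) implies A) implies (B iff (not B and not B))) implies ((not A or not C) implies (C implies B))): α-rule — add T not (not ((A implies C) implies A) implies (B iff (not B and not B))), F ((not A or not C) implies (C implies B)).
T not (not ((A implies C) implies A) implies (B iff (not B and not B))): α-rule — add T not ((A implies C) implies A), F (B iff (not B and not B)).
F ((not A or not C) implies (C implies B)): α-rule — add T (not A or not C), F (C implies B).
T not ((A implies C) implies A): α-rule — add T (A implies C), F A.
F (C implies B): α-rule — add T C, F B.
F (B iff (not B and not B)): β-rule — branch into T B, F (not B and not B)  //  F B, T (not B and not B).
  branch 1 (add T B, F (not B and not B)):
    × closes — contains both B and not B.
  branch 2 (add F B, T (not B and not B)):
    T (not B and not B): α-rule — add T not B, T not B.
    T (not A or not C): β-rule — branch into T not A  //  T not C.
      branch 2.1 (add T not A):
        T (A implies C): β-rule — branch into F A  //  T C.
          branch 2.1.1 (add F A):
            ○ open, literals {A=false, B=false, C=true}.
          branch 2.1.2 (add T C):
            ○ open, literals {A=false, B=false, C=true}.
      branch 2.2 (add T not C):
        × closes — contains both C and not C.
2 branches closed, 2 open.
An open branch gives a countermodel: A=false, B=false, C=true (unmentioned atoms arbitrary); under it the original formula is false.

Not valid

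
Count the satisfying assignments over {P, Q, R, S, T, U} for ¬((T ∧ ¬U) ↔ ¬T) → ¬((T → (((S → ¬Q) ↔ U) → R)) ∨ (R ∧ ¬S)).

Initial set: {(¬((T ∧ ¬U) ↔ ¬T) → ¬((T → (((S → ¬Q) ↔ U) → R)) ∨ (R ∧ ¬S)))}.
(¬((T ∧ ¬U) ↔ ¬T) → ¬((T → (((S → ¬Q) ↔ U) → R)) ∨ (R ∧ ¬S))): β-rule — branch into ¬¬((T ∧ ¬U) ↔ ¬T)  //  ¬((T → (((S → ¬Q) ↔ U) → R)) ∨ (R ∧ ¬S)).
  branch 1 (add ¬¬((T ∧ ¬U) ↔ ¬T)):
    ¬¬((T ∧ ¬U) ↔ ¬T): β-rule — branch into (T ∧ ¬U), ¬T  //  ¬(T ∧ ¬U), ¬¬T.
      branch 1.1 (add (T ∧ ¬U), ¬T):
        (T ∧ ¬U): α-rule — add T, ¬U.
        × closes — contains both T and ¬T.
      branch 1.2 (add ¬(T ∧ ¬U), ¬¬T):
        ¬(T ∧ ¬U): β-rule — branch into ¬T  //  ¬¬U.
          branch 1.2.1 (add ¬T):
            × closes — contains both T and ¬T.
          branch 1.2.2 (add ¬¬U):
            ○ open, literals {T=true, U=true}.
  branch 2 (add ¬((T → (((S → ¬Q) ↔ U) → R)) ∨ (R ∧ ¬S))):
    ¬((T → (((S → ¬Q) ↔ U) → R)) ∨ (R ∧ ¬S)): α-rule — add ¬(T → (((S → ¬Q) ↔ U) → R)), ¬(R ∧ ¬S).
    ¬(T → (((S → ¬Q) ↔ U) → R)): α-rule — add T, ¬(((S → ¬Q) ↔ U) → R).
    ¬(((S → ¬Q) ↔ U) → R): α-rule — add ((S → ¬Q) ↔ U), ¬R.
    ¬(R ∧ ¬S): β-rule — branch into ¬R  //  ¬¬S.
      branch 2.1 (add ¬R):
        ((S → ¬Q) ↔ U): β-rule — branch into (S → ¬Q), U  //  ¬(S → ¬Q), ¬U.
          branch 2.1.1 (add (S → ¬Q), U):
            (S → ¬Q): β-rule — branch into ¬S  //  ¬Q.
              branch 2.1.1.1 (add ¬S):
                ○ open, literals {R=false, S=false, T=true, U=true}.
              branch 2.1.1.2 (add ¬Q):
                ○ open, literals {Q=false, R=false, T=true, U=true}.
          branch 2.1.2 (add ¬(S → ¬Q), ¬U):
            ¬(S → ¬Q): α-rule — add S, ¬¬Q.
            ○ open, literals {Q=true, R=false, S=true, T=true, U=false}.
      branch 2.2 (add ¬¬S):
        ((S → ¬Q) ↔ U): β-rule — branch into (S → ¬Q), U  //  ¬(S → ¬Q), ¬U.
          branch 2.2.1 (add (S → ¬Q), U):
            (S → ¬Q): β-rule — branch into ¬S  //  ¬Q.
              branch 2.2.1.1 (add ¬S):
                × closes — contains both S and ¬S.
              branch 2.2.1.2 (add ¬Q):
                ○ open, literals {Q=false, R=false, S=true, T=true, U=true}.
          branch 2.2.2 (add ¬(S → ¬Q), ¬U):
            ¬(S → ¬Q): α-rule — add S, ¬¬Q.
            ○ open, literals {Q=true, R=false, S=true, T=true, U=false}.
3 branches closed, 6 open.
Each open branch fixes some atoms; the unmentioned ones are free. Counting distinct full assignments: branch {T=true, U=true} (P, Q, R, S) contributes 16 new; branch {R=false, S=false, T=true, U=true} (P, Q) contributes 0 new; branch {Q=false, R=false, T=true, U=true} (P, S) contributes 0 new; branch {Q=true, R=false, S=true, T=true, U=false} (P) contributes 2 new; branch {Q=false, R=false, S=true, T=true, U=true} (P) contributes 0 new; branch {Q=true, R=false, S=true, T=true, U=false} (P) contributes 0 new. Total: 18.

18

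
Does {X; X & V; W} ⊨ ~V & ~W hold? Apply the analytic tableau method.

No

Initial set: {X; (X & V); W; ~(~V & ~W)}.
(X & V): α-rule — add X, V.
~(~V & ~W): β-rule — branch into ~~V  //  ~~W.
  branch 1 (add ~~V):
    ○ open, literals {V=1, W=1, X=1}.
  branch 2 (add ~~W):
    ○ open, literals {V=1, W=1, X=1}.
0 branches closed, 2 open.
An open branch gives a countermodel: V=1, W=1, X=1 (unmentioned atoms arbitrary); the premises hold there but the conclusion fails.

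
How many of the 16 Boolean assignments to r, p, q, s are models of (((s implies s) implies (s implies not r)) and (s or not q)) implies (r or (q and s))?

12

Initial set: {T ((((s implies s) implies (s implies not r)) and (s or not q)) implies (r or (q and s)))}.
T ((((s implies s) implies (s implies not r)) and (s or not q)) implies (r or (q and s))): β-rule — branch into F (((s implies s) implies (s implies not r)) and (s or not q))  //  T (r or (q and s)).
  branch 1 (add F (((s implies s) implies (s implies not r)) and (s or not q))):
    F (((s implies s) implies (s implies not r)) and (s or not q)): β-rule — branch into F ((s implies s) implies (s implies not r))  //  F (s or not q).
      branch 1.1 (add F ((s implies s) implies (s implies not r))):
        F ((s implies s) implies (s implies not r)): α-rule — add T (s implies s), F (s implies not r).
        F (s implies not r): α-rule — add T s, F not r.
        T (s implies s): β-rule — branch into F s  //  T s.
          branch 1.1.1 (add F s):
            × closes — contains both s and not s.
          branch 1.1.2 (add T s):
            ○ open, literals {r=true, s=true}.
      branch 1.2 (add F (s or not q)):
        F (s or not q): α-rule — add F s, F not q.
        ○ open, literals {q=true, s=false}.
  branch 2 (add T (r or (q and s))):
    T (r or (q and s)): β-rule — branch into T r  //  T (q and s).
      branch 2.1 (add T r):
        ○ open, literals {r=true}.
      branch 2.2 (add T (q and s)):
        T (q and s): α-rule — add T q, T s.
        ○ open, literals {q=true, s=true}.
1 branch closed, 4 open.
Each open branch fixes some atoms; the unmentioned ones are free. Counting distinct full assignments: branch {r=true, s=true} (p, q) contributes 4 new; branch {q=true, s=false} (r, p) contributes 4 new; branch {r=true} (p, q, s) contributes 2 new; branch {q=true, s=true} (r, p) contributes 2 new. Total: 12.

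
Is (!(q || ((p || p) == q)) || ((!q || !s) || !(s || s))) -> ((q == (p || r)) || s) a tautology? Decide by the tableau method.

Assume the negation and expand:
Initial set: {!((!(q || ((p || p) == q)) || ((!q || !s) || !(s || s))) -> ((q == (p || r)) || s))}.
!((!(q || ((p || p) == q)) || ((!q || !s) || !(s || s))) -> ((q == (p || r)) || s)): α-rule — add (!(q || ((p || p) == q)) || ((!q || !s) || !(s || s))), !((q == (p || r)) || s).
!((q == (p || r)) || s): α-rule — add !(q == (p || r)), !s.
(!(q || ((p || p) == q)) || ((!q || !s) || !(s || s))): β-rule — branch into !(q || ((p || p) == q))  //  ((!q || !s) || !(s || s)).
  branch 1 (add !(q || ((p || p) == q))):
    !(q || ((p || p) == q)): α-rule — add !q, !((p || p) == q).
    !(q == (p || r)): β-rule — branch into q, !(p || r)  //  !q, (p || r).
      branch 1.1 (add q, !(p || r)):
        × closes — contains both q and !q.
      branch 1.2 (add !q, (p || r)):
        !((p || p) == q): β-rule — branch into (p || p), !q  //  !(p || p), q.
          branch 1.2.1 (add (p || p), !q):
            (p || r): β-rule — branch into p  //  r.
              branch 1.2.1.1 (add p):
                (p || p): β-rule — branch into p  //  p.
                  branch 1.2.1.1.1 (add p):
                    ○ open, literals {p=1, q=0, s=0}.
                  branch 1.2.1.1.2 (add p):
                    ○ open, literals {p=1, q=0, s=0}.
              branch 1.2.1.2 (add r):
                (p || p): β-rule — branch into p  //  p.
                  branch 1.2.1.2.1 (add p):
                    ○ open, literals {p=1, q=0, r=1, s=0}.
                  branch 1.2.1.2.2 (add p):
                    ○ open, literals {p=1, q=0, r=1, s=0}.
          branch 1.2.2 (add !(p || p), q):
            × closes — contains both q and !q.
  branch 2 (add ((!q || !s) || !(s || s))):
    !(q == (p || r)): β-rule — branch into q, !(p || r)  //  !q, (p || r).
      branch 2.1 (add q, !(p || r)):
        !(p || r): α-rule — add !p, !r.
        ((!q || !s) || !(s || s)): β-rule — branch into (!q || !s)  //  !(s || s).
          branch 2.1.1 (add (!q || !s)):
            (!q || !s): β-rule — branch into !q  //  !s.
              branch 2.1.1.1 (add !q):
                × closes — contains both q and !q.
              branch 2.1.1.2 (add !s):
                ○ open, literals {p=0, q=1, r=0, s=0}.
          branch 2.1.2 (add !(s || s)):
            !(s || s): α-rule — add !s, !s.
            ○ open, literals {p=0, q=1, r=0, s=0}.
      branch 2.2 (add !q, (p || r)):
        ((!q || !s) || !(s || s)): β-rule — branch into (!q || !s)  //  !(s || s).
          branch 2.2.1 (add (!q || !s)):
            (p || r): β-rule — branch into p  //  r.
              branch 2.2.1.1 (add p):
                (!q || !s): β-rule — branch into !q  //  !s.
                  branch 2.2.1.1.1 (add !q):
                    ○ open, literals {p=1, q=0, s=0}.
                  branch 2.2.1.1.2 (add !s):
                    ○ open, literals {p=1, q=0, s=0}.
              branch 2.2.1.2 (add r):
                (!q || !s): β-rule — branch into !q  //  !s.
                  branch 2.2.1.2.1 (add !q):
                    ○ open, literals {q=0, r=1, s=0}.
                  branch 2.2.1.2.2 (add !s):
                    ○ open, literals {q=0, r=1, s=0}.
          branch 2.2.2 (add !(s || s)):
            !(s || s): α-rule — add !s, !s.
            (p || r): β-rule — branch into p  //  r.
              branch 2.2.2.1 (add p):
                ○ open, literals {p=1, q=0, s=0}.
              branch 2.2.2.2 (add r):
                ○ open, literals {q=0, r=1, s=0}.
3 branches closed, 12 open.
An open branch gives a countermodel: p=1, q=0, s=0 (unmentioned atoms arbitrary); under it the original formula is false.

Not valid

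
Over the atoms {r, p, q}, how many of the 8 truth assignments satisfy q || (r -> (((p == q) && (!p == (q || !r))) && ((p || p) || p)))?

6

Initial set: {T (q || (r -> (((p == q) && (!p == (q || !r))) && ((p || p) || p))))}.
T (q || (r -> (((p == q) && (!p == (q || !r))) && ((p || p) || p)))): β-rule — branch into T q  //  T (r -> (((p == q) && (!p == (q || !r))) && ((p || p) || p))).
  branch 1 (add T q):
    ○ open, literals {q=true}.
  branch 2 (add T (r -> (((p == q) && (!p == (q || !r))) && ((p || p) || p)))):
    T (r -> (((p == q) && (!p == (q || !r))) && ((p || p) || p))): β-rule — branch into F r  //  T (((p == q) && (!p == (q || !r))) && ((p || p) || p)).
      branch 2.1 (add F r):
        ○ open, literals {r=false}.
      branch 2.2 (add T (((p == q) && (!p == (q || !r))) && ((p || p) || p))):
        T (((p == q) && (!p == (q || !r))) && ((p || p) || p)): α-rule — add T ((p == q) && (!p == (q || !r))), T ((p || p) || p).
        T ((p == q) && (!p == (q || !r))): α-rule — add T (p == q), T (!p == (q || !r)).
        T ((p || p) || p): β-rule — branch into T (p || p)  //  T p.
          branch 2.2.1 (add T (p || p)):
            T (p == q): β-rule — branch into T p, T q  //  F p, F q.
              branch 2.2.1.1 (add T p, T q):
                T (!p == (q || !r)): β-rule — branch into T !p, T (q || !r)  //  F !p, F (q || !r).
                  branch 2.2.1.1.1 (add T !p, T (q || !r)):
                    × closes — contains both p and !p.
                  branch 2.2.1.1.2 (add F !p, F (q || !r)):
                    F (q || !r): α-rule — add F q, F !r.
                    × closes — contains both q and !q.
              branch 2.2.1.2 (add F p, F q):
                T (!p == (q || !r)): β-rule — branch into T !p, T (q || !r)  //  F !p, F (q || !r).
                  branch 2.2.1.2.1 (add T !p, T (q || !r)):
                    T (p || p): β-rule — branch into T p  //  T p.
                      branch 2.2.1.2.1.1 (add T p):
                        × closes — contains both p and !p.
                      branch 2.2.1.2.1.2 (add T p):
                        × closes — contains both p and !p.
                  branch 2.2.1.2.2 (add F !p, F (q || !r)):
                    × closes — contains both p and !p.
          branch 2.2.2 (add T p):
            T (p == q): β-rule — branch into T p, T q  //  F p, F q.
              branch 2.2.2.1 (add T p, T q):
                T (!p == (q || !r)): β-rule — branch into T !p, T (q || !r)  //  F !p, F (q || !r).
                  branch 2.2.2.1.1 (add T !p, T (q || !r)):
                    × closes — contains both p and !p.
                  branch 2.2.2.1.2 (add F !p, F (q || !r)):
                    F (q || !r): α-rule — add F q, F !r.
                    × closes — contains both q and !q.
              branch 2.2.2.2 (add F p, F q):
                × closes — contains both p and !p.
8 branches closed, 2 open.
Each open branch fixes some atoms; the unmentioned ones are free. Counting distinct full assignments: branch {q=true} (r, p) contributes 4 new; branch {r=false} (p, q) contributes 2 new. Total: 6.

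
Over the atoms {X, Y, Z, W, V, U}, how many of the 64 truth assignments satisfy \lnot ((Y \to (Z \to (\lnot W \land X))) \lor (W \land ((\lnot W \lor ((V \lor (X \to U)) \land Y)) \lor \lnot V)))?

4

Initial set: {\lnot ((Y \to (Z \to (\lnot W \land X))) \lor (W \land ((\lnot W \lor ((V \lor (X \to U)) \land Y)) \lor \lnot V)))}.
\lnot ((Y \to (Z \to (\lnot W \land X))) \lor (W \land ((\lnot W \lor ((V \lor (X \to U)) \land Y)) \lor \lnot V))): α-rule — add \lnot (Y \to (Z \to (\lnot W \land X))), \lnot (W \land ((\lnot W \lor ((V \lor (X \to U)) \land Y)) \lor \lnot V)).
\lnot (Y \to (Z \to (\lnot W \land X))): α-rule — add Y, \lnot (Z \to (\lnot W \land X)).
\lnot (Z \to (\lnot W \land X)): α-rule — add Z, \lnot (\lnot W \land X).
\lnot (W \land ((\lnot W \lor ((V \lor (X \to U)) \land Y)) \lor \lnot V)): β-rule — branch into \lnot W  //  \lnot ((\lnot W \lor ((V \lor (X \to U)) \land Y)) \lor \lnot V).
  branch 1 (add \lnot W):
    \lnot (\lnot W \land X): β-rule — branch into \lnot \lnot W  //  \lnot X.
      branch 1.1 (add \lnot \lnot W):
        × closes — contains both W and \lnot W.
      branch 1.2 (add \lnot X):
        ○ open, literals {W=false, X=false, Y=true, Z=true}.
  branch 2 (add \lnot ((\lnot W \lor ((V \lor (X \to U)) \land Y)) \lor \lnot V)):
    \lnot ((\lnot W \lor ((V \lor (X \to U)) \land Y)) \lor \lnot V): α-rule — add \lnot (\lnot W \lor ((V \lor (X \to U)) \land Y)), \lnot \lnot V.
    \lnot (\lnot W \lor ((V \lor (X \to U)) \land Y)): α-rule — add \lnot \lnot W, \lnot ((V \lor (X \to U)) \land Y).
    \lnot (\lnot W \land X): β-rule — branch into \lnot \lnot W  //  \lnot X.
      branch 2.1 (add \lnot \lnot W):
        \lnot ((V \lor (X \to U)) \land Y): β-rule — branch into \lnot (V \lor (X \to U))  //  \lnot Y.
          branch 2.1.1 (add \lnot (V \lor (X \to U))):
            \lnot (V \lor (X \to U)): α-rule — add \lnot V, \lnot (X \to U).
            × closes — contains both V and \lnot V.
          branch 2.1.2 (add \lnot Y):
            × closes — contains both Y and \lnot Y.
      branch 2.2 (add \lnot X):
        \lnot ((V \lor (X \to U)) \land Y): β-rule — branch into \lnot (V \lor (X \to U))  //  \lnot Y.
          branch 2.2.1 (add \lnot (V \lor (X \to U))):
            \lnot (V \lor (X \to U)): α-rule — add \lnot V, \lnot (X \to U).
            × closes — contains both V and \lnot V.
          branch 2.2.2 (add \lnot Y):
            × closes — contains both Y and \lnot Y.
5 branches closed, 1 open.
Each open branch fixes some atoms; the unmentioned ones are free. Counting distinct full assignments: branch {W=false, X=false, Y=true, Z=true} (V, U) contributes 4 new. Total: 4.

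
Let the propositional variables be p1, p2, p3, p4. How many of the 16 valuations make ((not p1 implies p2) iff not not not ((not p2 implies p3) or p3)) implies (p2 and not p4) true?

12

Initial set: {(((not p1 implies p2) iff not not not ((not p2 implies p3) or p3)) implies (p2 and not p4))}.
(((not p1 implies p2) iff not not not ((not p2 implies p3) or p3)) implies (p2 and not p4)): β-rule — branch into not ((not p1 implies p2) iff not not not ((not p2 implies p3) or p3))  //  (p2 and not p4).
  branch 1 (add not ((not p1 implies p2) iff not not not ((not p2 implies p3) or p3))):
    not ((not p1 implies p2) iff not not not ((not p2 implies p3) or p3)): β-rule — branch into (not p1 implies p2), not not not not ((not p2 implies p3) or p3)  //  not (not p1 implies p2), not not not ((not p2 implies p3) or p3).
      branch 1.1 (add (not p1 implies p2), not not not not ((not p2 implies p3) or p3)):
        not not not not ((not p2 implies p3) or p3): drop double negation, giving not not ((not p2 implies p3) or p3).
        (not p1 implies p2): β-rule — branch into not not p1  //  p2.
          branch 1.1.1 (add not not p1):
            not not ((not p2 implies p3) or p3): β-rule — branch into (not p2 implies p3)  //  p3.
              branch 1.1.1.1 (add (not p2 implies p3)):
                (not p2 implies p3): β-rule — branch into not not p2  //  p3.
                  branch 1.1.1.1.1 (add not not p2):
                    ○ open, literals {p1=T, p2=T}.
                  branch 1.1.1.1.2 (add p3):
                    ○ open, literals {p1=T, p3=T}.
              branch 1.1.1.2 (add p3):
                ○ open, literals {p1=T, p3=T}.
          branch 1.1.2 (add p2):
            not not ((not p2 implies p3) or p3): β-rule — branch into (not p2 implies p3)  //  p3.
              branch 1.1.2.1 (add (not p2 implies p3)):
                (not p2 implies p3): β-rule — branch into not not p2  //  p3.
                  branch 1.1.2.1.1 (add not not p2):
                    ○ open, literals {p2=T}.
                  branch 1.1.2.1.2 (add p3):
                    ○ open, literals {p2=T, p3=T}.
              branch 1.1.2.2 (add p3):
                ○ open, literals {p2=T, p3=T}.
      branch 1.2 (add not (not p1 implies p2), not not not ((not p2 implies p3) or p3)):
        not (not p1 implies p2): α-rule — add not p1, not p2.
        not not not ((not p2 implies p3) or p3): drop double negation, giving not ((not p2 implies p3) or p3).
        not ((not p2 implies p3) or p3): α-rule — add not (not p2 implies p3), not p3.
        not (not p2 implies p3): α-rule — add not p2, not p3.
        ○ open, literals {p1=F, p2=F, p3=F}.
  branch 2 (add (p2 and not p4)):
    (p2 and not p4): α-rule — add p2, not p4.
    ○ open, literals {p2=T, p4=F}.
0 branches closed, 8 open.
Each open branch fixes some atoms; the unmentioned ones are free. Counting distinct full assignments: branch {p1=T, p2=T} (p3, p4) contributes 4 new; branch {p1=T, p3=T} (p2, p4) contributes 2 new; branch {p1=T, p3=T} (p2, p4) contributes 0 new; branch {p2=T} (p1, p3, p4) contributes 4 new; branch {p2=T, p3=T} (p1, p4) contributes 0 new; branch {p2=T, p3=T} (p1, p4) contributes 0 new; branch {p1=F, p2=F, p3=F} (p4) contributes 2 new; branch {p2=T, p4=F} (p1, p3) contributes 0 new. Total: 12.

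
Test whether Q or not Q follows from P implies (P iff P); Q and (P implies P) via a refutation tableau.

Initial set: {(P implies (P iff P)); (Q and (P implies P)); not (Q or not Q)}.
(Q and (P implies P)): α-rule — add Q, (P implies P).
not (Q or not Q): α-rule — add not Q, not not Q.
× closes — contains both Q and not Q.
All 1 branch closes.
Every branch closed, so the premises entail the conclusion.

Yes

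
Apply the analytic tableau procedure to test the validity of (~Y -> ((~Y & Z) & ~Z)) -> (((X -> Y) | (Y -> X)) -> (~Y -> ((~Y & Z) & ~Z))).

Valid

Assume the negation and expand:
Initial set: {~((~Y -> ((~Y & Z) & ~Z)) -> (((X -> Y) | (Y -> X)) -> (~Y -> ((~Y & Z) & ~Z))))}.
~((~Y -> ((~Y & Z) & ~Z)) -> (((X -> Y) | (Y -> X)) -> (~Y -> ((~Y & Z) & ~Z)))): α-rule — add (~Y -> ((~Y & Z) & ~Z)), ~(((X -> Y) | (Y -> X)) -> (~Y -> ((~Y & Z) & ~Z))).
~(((X -> Y) | (Y -> X)) -> (~Y -> ((~Y & Z) & ~Z))): α-rule — add ((X -> Y) | (Y -> X)), ~(~Y -> ((~Y & Z) & ~Z)).
~(~Y -> ((~Y & Z) & ~Z)): α-rule — add ~Y, ~((~Y & Z) & ~Z).
(~Y -> ((~Y & Z) & ~Z)): β-rule — branch into ~~Y  //  ((~Y & Z) & ~Z).
  branch 1 (add ~~Y):
    × closes — contains both Y and ~Y.
  branch 2 (add ((~Y & Z) & ~Z)):
    ((~Y & Z) & ~Z): α-rule — add (~Y & Z), ~Z.
    (~Y & Z): α-rule — add ~Y, Z.
    × closes — contains both Z and ~Z.
All 2 branches close.
Every branch closed, so the negation is unsatisfiable and the formula is valid.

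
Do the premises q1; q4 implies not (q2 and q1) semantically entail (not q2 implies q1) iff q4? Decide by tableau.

No

Initial set: {q1; (q4 implies not (q2 and q1)); not ((not q2 implies q1) iff q4)}.
(q4 implies not (q2 and q1)): β-rule — branch into not q4  //  not (q2 and q1).
  branch 1 (add not q4):
    not ((not q2 implies q1) iff q4): β-rule — branch into (not q2 implies q1), not q4  //  not (not q2 implies q1), q4.
      branch 1.1 (add (not q2 implies q1), not q4):
        (not q2 implies q1): β-rule — branch into not not q2  //  q1.
          branch 1.1.1 (add not not q2):
            ○ open, literals {q1=true, q2=true, q4=false}.
          branch 1.1.2 (add q1):
            ○ open, literals {q1=true, q4=false}.
      branch 1.2 (add not (not q2 implies q1), q4):
        × closes — contains both q4 and not q4.
  branch 2 (add not (q2 and q1)):
    not ((not q2 implies q1) iff q4): β-rule — branch into (not q2 implies q1), not q4  //  not (not q2 implies q1), q4.
      branch 2.1 (add (not q2 implies q1), not q4):
        not (q2 and q1): β-rule — branch into not q2  //  not q1.
          branch 2.1.1 (add not q2):
            (not q2 implies q1): β-rule — branch into not not q2  //  q1.
              branch 2.1.1.1 (add not not q2):
                × closes — contains both q2 and not q2.
              branch 2.1.1.2 (add q1):
                ○ open, literals {q1=true, q2=false, q4=false}.
          branch 2.1.2 (add not q1):
            × closes — contains both q1 and not q1.
      branch 2.2 (add not (not q2 implies q1), q4):
        not (not q2 implies q1): α-rule — add not q2, not q1.
        × closes — contains both q1 and not q1.
4 branches closed, 3 open.
An open branch gives a countermodel: q1=true, q2=true, q4=false (unmentioned atoms arbitrary); the premises hold there but the conclusion fails.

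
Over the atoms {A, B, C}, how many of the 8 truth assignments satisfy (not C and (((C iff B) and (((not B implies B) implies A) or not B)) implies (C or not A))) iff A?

Initial set: {((not C and (((C iff B) and (((not B implies B) implies A) or not B)) implies (C or not A))) iff A)}.
((not C and (((C iff B) and (((not B implies B) implies A) or not B)) implies (C or not A))) iff A): β-rule — branch into (not C and (((C iff B) and (((not B implies B) implies A) or not B)) implies (C or not A))), A  //  not (not C and (((C iff B) and (((not B implies B) implies A) or not B)) implies (C or not A))), not A.
  branch 1 (add (not C and (((C iff B) and (((not B implies B) implies A) or not B)) implies (C or not A))), A):
    (not C and (((C iff B) and (((not B implies B) implies A) or not B)) implies (C or not A))): α-rule — add not C, (((C iff B) and (((not B implies B) implies A) or not B)) implies (C or not A)).
    (((C iff B) and (((not B implies B) implies A) or not B)) implies (C or not A)): β-rule — branch into not ((C iff B) and (((not B implies B) implies A) or not B))  //  (C or not A).
      branch 1.1 (add not ((C iff B) and (((not B implies B) implies A) or not B))):
        not ((C iff B) and (((not B implies B) implies A) or not B)): β-rule — branch into not (C iff B)  //  not (((not B implies B) implies A) or not B).
          branch 1.1.1 (add not (C iff B)):
            not (C iff B): β-rule — branch into C, not B  //  not C, B.
              branch 1.1.1.1 (add C, not B):
                × closes — contains both C and not C.
              branch 1.1.1.2 (add not C, B):
                ○ open, literals {A=T, B=T, C=F}.
          branch 1.1.2 (add not (((not B implies B) implies A) or not B)):
            not (((not B implies B) implies A) or not B): α-rule — add not ((not B implies B) implies A), not not B.
            not ((not B implies B) implies A): α-rule — add (not B implies B), not A.
            × closes — contains both A and not A.
      branch 1.2 (add (C or not A)):
        (C or not A): β-rule — branch into C  //  not A.
          branch 1.2.1 (add C):
            × closes — contains both C and not C.
          branch 1.2.2 (add not A):
            × closes — contains both A and not A.
  branch 2 (add not (not C and (((C iff B) and (((not B implies B) implies A) or not B)) implies (C or not A))), not A):
    not (not C and (((C iff B) and (((not B implies B) implies A) or not B)) implies (C or not A))): β-rule — branch into not not C  //  not (((C iff B) and (((not B implies B) implies A) or not B)) implies (C or not A)).
      branch 2.1 (add not not C):
        ○ open, literals {A=F, C=T}.
      branch 2.2 (add not (((C iff B) and (((not B implies B) implies A) or not B)) implies (C or not A))):
        not (((C iff B) and (((not B implies B) implies A) or not B)) implies (C or not A)): α-rule — add ((C iff B) and (((not B implies B) implies A) or not B)), not (C or not A).
        ((C iff B) and (((not B implies B) implies A) or not B)): α-rule — add (C iff B), (((not B implies B) implies A) or not B).
        not (C or not A): α-rule — add not C, not not A.
        × closes — contains both A and not A.
5 branches closed, 2 open.
Each open branch fixes some atoms; the unmentioned ones are free. Counting distinct full assignments: branch {A=T, B=T, C=F} (none free) contributes 1 new; branch {A=F, C=T} (B) contributes 2 new. Total: 3.

3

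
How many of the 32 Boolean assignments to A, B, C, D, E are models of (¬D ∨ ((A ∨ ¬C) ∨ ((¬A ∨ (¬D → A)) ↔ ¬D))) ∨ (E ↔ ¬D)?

30

Initial set: {((¬D ∨ ((A ∨ ¬C) ∨ ((¬A ∨ (¬D → A)) ↔ ¬D))) ∨ (E ↔ ¬D))}.
((¬D ∨ ((A ∨ ¬C) ∨ ((¬A ∨ (¬D → A)) ↔ ¬D))) ∨ (E ↔ ¬D)): β-rule — branch into (¬D ∨ ((A ∨ ¬C) ∨ ((¬A ∨ (¬D → A)) ↔ ¬D)))  //  (E ↔ ¬D).
  branch 1 (add (¬D ∨ ((A ∨ ¬C) ∨ ((¬A ∨ (¬D → A)) ↔ ¬D)))):
    (¬D ∨ ((A ∨ ¬C) ∨ ((¬A ∨ (¬D → A)) ↔ ¬D))): β-rule — branch into ¬D  //  ((A ∨ ¬C) ∨ ((¬A ∨ (¬D → A)) ↔ ¬D)).
      branch 1.1 (add ¬D):
        ○ open, literals {D=F}.
      branch 1.2 (add ((A ∨ ¬C) ∨ ((¬A ∨ (¬D → A)) ↔ ¬D))):
        ((A ∨ ¬C) ∨ ((¬A ∨ (¬D → A)) ↔ ¬D)): β-rule — branch into (A ∨ ¬C)  //  ((¬A ∨ (¬D → A)) ↔ ¬D).
          branch 1.2.1 (add (A ∨ ¬C)):
            (A ∨ ¬C): β-rule — branch into A  //  ¬C.
              branch 1.2.1.1 (add A):
                ○ open, literals {A=T}.
              branch 1.2.1.2 (add ¬C):
                ○ open, literals {C=F}.
          branch 1.2.2 (add ((¬A ∨ (¬D → A)) ↔ ¬D)):
            ((¬A ∨ (¬D → A)) ↔ ¬D): β-rule — branch into (¬A ∨ (¬D → A)), ¬D  //  ¬(¬A ∨ (¬D → A)), ¬¬D.
              branch 1.2.2.1 (add (¬A ∨ (¬D → A)), ¬D):
                (¬A ∨ (¬D → A)): β-rule — branch into ¬A  //  (¬D → A).
                  branch 1.2.2.1.1 (add ¬A):
                    ○ open, literals {A=F, D=F}.
                  branch 1.2.2.1.2 (add (¬D → A)):
                    (¬D → A): β-rule — branch into ¬¬D  //  A.
                      branch 1.2.2.1.2.1 (add ¬¬D):
                        × closes — contains both D and ¬D.
                      branch 1.2.2.1.2.2 (add A):
                        ○ open, literals {A=T, D=F}.
              branch 1.2.2.2 (add ¬(¬A ∨ (¬D → A)), ¬¬D):
                ¬(¬A ∨ (¬D → A)): α-rule — add ¬¬A, ¬(¬D → A).
                ¬(¬D → A): α-rule — add ¬D, ¬A.
                × closes — contains both D and ¬D.
  branch 2 (add (E ↔ ¬D)):
    (E ↔ ¬D): β-rule — branch into E, ¬D  //  ¬E, ¬¬D.
      branch 2.1 (add E, ¬D):
        ○ open, literals {D=F, E=T}.
      branch 2.2 (add ¬E, ¬¬D):
        ○ open, literals {D=T, E=F}.
2 branches closed, 7 open.
Each open branch fixes some atoms; the unmentioned ones are free. Counting distinct full assignments: branch {D=F} (A, B, C, E) contributes 16 new; branch {A=T} (B, C, D, E) contributes 8 new; branch {C=F} (A, B, D, E) contributes 4 new; branch {A=F, D=F} (B, C, E) contributes 0 new; branch {A=T, D=F} (B, C, E) contributes 0 new; branch {D=F, E=T} (A, B, C) contributes 0 new; branch {D=T, E=F} (A, B, C) contributes 2 new. Total: 30.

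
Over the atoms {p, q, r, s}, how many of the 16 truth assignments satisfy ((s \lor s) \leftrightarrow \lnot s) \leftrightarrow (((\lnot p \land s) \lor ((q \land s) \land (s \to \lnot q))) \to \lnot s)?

4

Initial set: {(((s \lor s) \leftrightarrow \lnot s) \leftrightarrow (((\lnot p \land s) \lor ((q \land s) \land (s \to \lnot q))) \to \lnot s))}.
(((s \lor s) \leftrightarrow \lnot s) \leftrightarrow (((\lnot p \land s) \lor ((q \land s) \land (s \to \lnot q))) \to \lnot s)): β-rule — branch into ((s \lor s) \leftrightarrow \lnot s), (((\lnot p \land s) \lor ((q \land s) \land (s \to \lnot q))) \to \lnot s)  //  \lnot ((s \lor s) \leftrightarrow \lnot s), \lnot (((\lnot p \land s) \lor ((q \land s) \land (s \to \lnot q))) \to \lnot s).
  branch 1 (add ((s \lor s) \leftrightarrow \lnot s), (((\lnot p \land s) \lor ((q \land s) \land (s \to \lnot q))) \to \lnot s)):
    ((s \lor s) \leftrightarrow \lnot s): β-rule — branch into (s \lor s), \lnot s  //  \lnot (s \lor s), \lnot \lnot s.
      branch 1.1 (add (s \lor s), \lnot s):
        (((\lnot p \land s) \lor ((q \land s) \land (s \to \lnot q))) \to \lnot s): β-rule — branch into \lnot ((\lnot p \land s) \lor ((q \land s) \land (s \to \lnot q)))  //  \lnot s.
          branch 1.1.1 (add \lnot ((\lnot p \land s) \lor ((q \land s) \land (s \to \lnot q)))):
            \lnot ((\lnot p \land s) \lor ((q \land s) \land (s \to \lnot q))): α-rule — add \lnot (\lnot p \land s), \lnot ((q \land s) \land (s \to \lnot q)).
            (s \lor s): β-rule — branch into s  //  s.
              branch 1.1.1.1 (add s):
                × closes — contains both s and \lnot s.
              branch 1.1.1.2 (add s):
                × closes — contains both s and \lnot s.
          branch 1.1.2 (add \lnot s):
            (s \lor s): β-rule — branch into s  //  s.
              branch 1.1.2.1 (add s):
                × closes — contains both s and \lnot s.
              branch 1.1.2.2 (add s):
                × closes — contains both s and \lnot s.
      branch 1.2 (add \lnot (s \lor s), \lnot \lnot s):
        \lnot (s \lor s): α-rule — add \lnot s, \lnot s.
        × closes — contains both s and \lnot s.
  branch 2 (add \lnot ((s \lor s) \leftrightarrow \lnot s), \lnot (((\lnot p \land s) \lor ((q \land s) \land (s \to \lnot q))) \to \lnot s)):
    \lnot (((\lnot p \land s) \lor ((q \land s) \land (s \to \lnot q))) \to \lnot s): α-rule — add ((\lnot p \land s) \lor ((q \land s) \land (s \to \lnot q))), \lnot \lnot s.
    \lnot ((s \lor s) \leftrightarrow \lnot s): β-rule — branch into (s \lor s), \lnot \lnot s  //  \lnot (s \lor s), \lnot s.
      branch 2.1 (add (s \lor s), \lnot \lnot s):
        ((\lnot p \land s) \lor ((q \land s) \land (s \to \lnot q))): β-rule — branch into (\lnot p \land s)  //  ((q \land s) \land (s \to \lnot q)).
          branch 2.1.1 (add (\lnot p \land s)):
            (\lnot p \land s): α-rule — add \lnot p, s.
            (s \lor s): β-rule — branch into s  //  s.
              branch 2.1.1.1 (add s):
                ○ open, literals {p=false, s=true}.
              branch 2.1.1.2 (add s):
                ○ open, literals {p=false, s=true}.
          branch 2.1.2 (add ((q \land s) \land (s \to \lnot q))):
            ((q \land s) \land (s \to \lnot q)): α-rule — add (q \land s), (s \to \lnot q).
            (q \land s): α-rule — add q, s.
            (s \lor s): β-rule — branch into s  //  s.
              branch 2.1.2.1 (add s):
                (s \to \lnot q): β-rule — branch into \lnot s  //  \lnot q.
                  branch 2.1.2.1.1 (add \lnot s):
                    × closes — contains both s and \lnot s.
                  branch 2.1.2.1.2 (add \lnot q):
                    × closes — contains both q and \lnot q.
              branch 2.1.2.2 (add s):
                (s \to \lnot q): β-rule — branch into \lnot s  //  \lnot q.
                  branch 2.1.2.2.1 (add \lnot s):
                    × closes — contains both s and \lnot s.
                  branch 2.1.2.2.2 (add \lnot q):
                    × closes — contains both q and \lnot q.
      branch 2.2 (add \lnot (s \lor s), \lnot s):
        × closes — contains both s and \lnot s.
10 branches closed, 2 open.
Each open branch fixes some atoms; the unmentioned ones are free. Counting distinct full assignments: branch {p=false, s=true} (q, r) contributes 4 new; branch {p=false, s=true} (q, r) contributes 0 new. Total: 4.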